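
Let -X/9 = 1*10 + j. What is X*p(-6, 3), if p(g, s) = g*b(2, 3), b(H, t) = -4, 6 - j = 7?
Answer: -1944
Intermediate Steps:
j = -1 (j = 6 - 1*7 = 6 - 7 = -1)
p(g, s) = -4*g (p(g, s) = g*(-4) = -4*g)
X = -81 (X = -9*(1*10 - 1) = -9*(10 - 1) = -9*9 = -81)
X*p(-6, 3) = -(-324)*(-6) = -81*24 = -1944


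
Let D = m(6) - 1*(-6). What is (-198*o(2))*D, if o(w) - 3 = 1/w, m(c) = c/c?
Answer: -4851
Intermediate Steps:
m(c) = 1
D = 7 (D = 1 - 1*(-6) = 1 + 6 = 7)
o(w) = 3 + 1/w
(-198*o(2))*D = -198*(3 + 1/2)*7 = -198*7/2*7 = -693*7 = -4851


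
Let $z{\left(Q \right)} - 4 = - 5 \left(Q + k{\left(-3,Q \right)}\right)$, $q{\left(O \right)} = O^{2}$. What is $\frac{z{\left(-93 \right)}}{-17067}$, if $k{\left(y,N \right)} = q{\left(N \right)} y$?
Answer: $- \frac{130204}{17067} \approx -7.629$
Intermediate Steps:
$k{\left(y,N \right)} = y N^{2}$ ($k{\left(y,N \right)} = N^{2} y = y N^{2}$)
$z{\left(Q \right)} = 4 - 5 Q + 15 Q^{2}$ ($z{\left(Q \right)} = 4 - 5 \left(Q - 3 Q^{2}\right) = 4 + \left(- 5 Q + 15 Q^{2}\right) = 4 - 5 Q + 15 Q^{2}$)
$\frac{z{\left(-93 \right)}}{-17067} = \frac{4 - -465 + 15 \left(-93\right)^{2}}{-17067} = \left(4 + 465 + 15 \cdot 8649\right) \left(- \frac{1}{17067}\right) = \left(4 + 465 + 129735\right) \left(- \frac{1}{17067}\right) = 130204 \left(- \frac{1}{17067}\right) = - \frac{130204}{17067}$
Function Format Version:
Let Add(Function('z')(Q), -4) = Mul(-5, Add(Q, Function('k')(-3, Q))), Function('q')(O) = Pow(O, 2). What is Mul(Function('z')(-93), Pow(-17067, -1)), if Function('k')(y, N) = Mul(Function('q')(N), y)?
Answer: Rational(-130204, 17067) ≈ -7.6290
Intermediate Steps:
Function('k')(y, N) = Mul(y, Pow(N, 2)) (Function('k')(y, N) = Mul(Pow(N, 2), y) = Mul(y, Pow(N, 2)))
Function('z')(Q) = Add(4, Mul(-5, Q), Mul(15, Pow(Q, 2))) (Function('z')(Q) = Add(4, Mul(-5, Add(Q, Mul(-3, Pow(Q, 2))))) = Add(4, Add(Mul(-5, Q), Mul(15, Pow(Q, 2)))) = Add(4, Mul(-5, Q), Mul(15, Pow(Q, 2))))
Mul(Function('z')(-93), Pow(-17067, -1)) = Mul(Add(4, Mul(-5, -93), Mul(15, Pow(-93, 2))), Pow(-17067, -1)) = Mul(Add(4, 465, Mul(15, 8649)), Rational(-1, 17067)) = Mul(Add(4, 465, 129735), Rational(-1, 17067)) = Mul(130204, Rational(-1, 17067)) = Rational(-130204, 17067)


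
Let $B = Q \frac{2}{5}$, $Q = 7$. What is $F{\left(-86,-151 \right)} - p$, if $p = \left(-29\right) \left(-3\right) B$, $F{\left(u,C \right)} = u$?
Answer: $- \frac{1648}{5} \approx -329.6$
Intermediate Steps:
$B = \frac{14}{5}$ ($B = 7 \cdot \frac{2}{5} = \frac{14}{5} \approx 2.8$)
$p = \frac{1218}{5}$ ($p = \left(-29\right) \left(-3\right) \frac{14}{5} = 87 \cdot \frac{14}{5} = \frac{1218}{5} \approx 243.6$)
$F{\left(-86,-151 \right)} - p = -86 - \frac{1218}{5} = - \frac{1648}{5}$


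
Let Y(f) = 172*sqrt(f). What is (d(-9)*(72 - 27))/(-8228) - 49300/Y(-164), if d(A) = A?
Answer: 405/8228 + 12325*I*sqrt(41)/3526 ≈ 0.049222 + 22.382*I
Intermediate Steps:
(d(-9)*(72 - 27))/(-8228) - 49300/Y(-164) = -9*(72 - 27)/(-8228) - 49300*(-I*sqrt(41)/14104) = -9*45*(-1/8228) - 49300*(-I*sqrt(41)/14104) = -405*(-1/8228) - 49300*(-I*sqrt(41)/14104) = 405/8228 - (-12325)*I*sqrt(41)/3526 = 405/8228 + 12325*I*sqrt(41)/3526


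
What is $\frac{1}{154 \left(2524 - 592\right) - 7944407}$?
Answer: $- \frac{1}{7646879} \approx -1.3077 \cdot 10^{-7}$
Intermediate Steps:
$\frac{1}{154 \left(2524 - 592\right) - 7944407} = \frac{1}{154 \cdot 1932 - 7944407} = \frac{1}{297528 - 7944407} = \frac{1}{-7646879} = - \frac{1}{7646879}$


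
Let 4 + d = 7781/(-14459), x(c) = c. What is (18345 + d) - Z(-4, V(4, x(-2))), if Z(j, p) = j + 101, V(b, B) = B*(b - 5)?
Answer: 263782215/14459 ≈ 18243.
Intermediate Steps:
V(b, B) = B*(-5 + b)
Z(j, p) = 101 + j
d = -65617/14459 (d = -4 + 7781/(-14459) = -4 + 7781*(-1/14459) = -4 - 7781/14459 = -65617/14459 ≈ -4.5381)
(18345 + d) - Z(-4, V(4, x(-2))) = (18345 - 65617/14459) - (101 - 4) = 265184738/14459 - 1*97 = 265184738/14459 - 97 = 263782215/14459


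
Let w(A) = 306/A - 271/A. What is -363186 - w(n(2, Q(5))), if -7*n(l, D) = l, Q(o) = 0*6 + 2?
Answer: -726127/2 ≈ -3.6306e+5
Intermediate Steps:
Q(o) = 2 (Q(o) = 0 + 2 = 2)
n(l, D) = -l/7
w(A) = 35/A
-363186 - w(n(2, Q(5))) = -363186 - 35/((-⅐*2)) = -363186 - 35/(-2/7) = -363186 - 35*(-7)/2 = -363186 - 1*(-245/2) = -363186 + 245/2 = -726127/2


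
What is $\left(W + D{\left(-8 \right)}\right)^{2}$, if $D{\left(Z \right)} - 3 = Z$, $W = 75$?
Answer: $4900$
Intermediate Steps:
$D{\left(Z \right)} = 3 + Z$
$\left(W + D{\left(-8 \right)}\right)^{2} = \left(75 + \left(3 - 8\right)\right)^{2} = \left(75 - 5\right)^{2} = 70^{2} = 4900$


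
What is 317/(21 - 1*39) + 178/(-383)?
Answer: -124615/6894 ≈ -18.076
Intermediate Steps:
317/(21 - 1*39) + 178/(-383) = 317/(21 - 39) + 178*(-1/383) = 317/(-18) - 178/383 = 317*(-1/18) - 178/383 = -317/18 - 178/383 = -124615/6894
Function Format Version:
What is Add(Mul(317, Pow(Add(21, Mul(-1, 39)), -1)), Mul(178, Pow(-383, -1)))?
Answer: Rational(-124615, 6894) ≈ -18.076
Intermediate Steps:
Add(Mul(317, Pow(Add(21, Mul(-1, 39)), -1)), Mul(178, Pow(-383, -1))) = Add(Mul(317, Pow(Add(21, -39), -1)), Mul(178, Rational(-1, 383))) = Add(Mul(317, Pow(-18, -1)), Rational(-178, 383)) = Add(Mul(317, Rational(-1, 18)), Rational(-178, 383)) = Add(Rational(-317, 18), Rational(-178, 383)) = Rational(-124615, 6894)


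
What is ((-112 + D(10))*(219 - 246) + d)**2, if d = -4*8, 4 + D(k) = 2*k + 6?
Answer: 5750404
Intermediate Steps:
D(k) = 2 + 2*k (D(k) = -4 + (2*k + 6) = -4 + (6 + 2*k) = 2 + 2*k)
d = -32
((-112 + D(10))*(219 - 246) + d)**2 = ((-112 + (2 + 2*10))*(219 - 246) - 32)**2 = ((-112 + (2 + 20))*(-27) - 32)**2 = ((-112 + 22)*(-27) - 32)**2 = (-90*(-27) - 32)**2 = (2430 - 32)**2 = 2398**2 = 5750404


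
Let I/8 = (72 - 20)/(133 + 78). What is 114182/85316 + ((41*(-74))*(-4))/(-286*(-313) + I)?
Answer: 593804870471/402877380906 ≈ 1.4739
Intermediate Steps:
I = 416/211 (I = 8*((72 - 20)/(133 + 78)) = 8*(52/211) = 416/211 ≈ 1.9716)
114182/85316 + ((41*(-74))*(-4))/(-286*(-313) + I) = 114182/85316 + ((41*(-74))*(-4))/(-286*(-313) + 416/211) = 114182*(1/85316) + (-3034*(-4))/(89518 + 416/211) = 57091/42658 + 12136/(18888714/211) = 57091/42658 + 12136*(211/18888714) = 57091/42658 + 1280348/9444357 = 593804870471/402877380906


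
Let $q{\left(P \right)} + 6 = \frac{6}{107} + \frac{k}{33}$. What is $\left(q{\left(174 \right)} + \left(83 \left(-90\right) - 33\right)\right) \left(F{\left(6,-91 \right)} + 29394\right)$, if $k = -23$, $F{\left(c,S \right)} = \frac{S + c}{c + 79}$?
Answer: $- \frac{779400719006}{3531} \approx -2.2073 \cdot 10^{8}$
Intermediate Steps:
$F{\left(c,S \right)} = \frac{S + c}{79 + c}$
$q{\left(P \right)} = - \frac{23449}{3531}$ ($q{\left(P \right)} = -6 + \left(\frac{6}{107} - \frac{23}{33}\right) = -6 - \frac{2263}{3531} = - \frac{23449}{3531}$)
$\left(q{\left(174 \right)} + \left(83 \left(-90\right) - 33\right)\right) \left(F{\left(6,-91 \right)} + 29394\right) = \left(- \frac{23449}{3531} + \left(83 \left(-90\right) - 33\right)\right) \left(\frac{-91 + 6}{79 + 6} + 29394\right) = \left(- \frac{23449}{3531} - 7503\right) \left(\frac{1}{85} \left(-85\right) + 29394\right) = - \frac{26516542 \left(-1 + 29394\right)}{3531} = \left(- \frac{26516542}{3531}\right) 29393 = - \frac{779400719006}{3531}$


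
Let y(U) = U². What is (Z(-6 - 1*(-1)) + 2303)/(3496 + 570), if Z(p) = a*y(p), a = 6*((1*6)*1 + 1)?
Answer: 3353/4066 ≈ 0.82464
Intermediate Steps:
a = 42 (a = 6*(6*1 + 1) = 6*(6 + 1) = 6*7 = 42)
Z(p) = 42*p²
(Z(-6 - 1*(-1)) + 2303)/(3496 + 570) = (42*(-6 - 1*(-1))² + 2303)/(3496 + 570) = (42*(-6 + 1)² + 2303)/4066 = (42*(-5)² + 2303)*(1/4066) = (42*25 + 2303)*(1/4066) = (1050 + 2303)*(1/4066) = 3353*(1/4066) = 3353/4066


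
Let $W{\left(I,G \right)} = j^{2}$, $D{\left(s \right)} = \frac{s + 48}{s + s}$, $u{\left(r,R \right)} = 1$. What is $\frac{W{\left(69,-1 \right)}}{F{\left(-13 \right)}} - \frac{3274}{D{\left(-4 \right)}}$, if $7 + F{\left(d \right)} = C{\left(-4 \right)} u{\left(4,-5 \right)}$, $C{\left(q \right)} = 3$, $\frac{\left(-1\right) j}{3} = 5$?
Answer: $\frac{23717}{44} \approx 539.02$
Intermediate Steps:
$j = -15$ ($j = \left(-3\right) 5 = -15$)
$D{\left(s \right)} = \frac{48 + s}{2 s}$
$W{\left(I,G \right)} = 225$ ($W{\left(I,G \right)} = \left(-15\right)^{2} = 225$)
$F{\left(d \right)} = -4$ ($F{\left(d \right)} = -7 + 3 \cdot 1 = -7 + 3 = -4$)
$\frac{W{\left(69,-1 \right)}}{F{\left(-13 \right)}} - \frac{3274}{D{\left(-4 \right)}} = \frac{225}{-4} - \frac{3274}{\frac{1}{2} \frac{1}{-4} \left(48 - 4\right)} = 225 \left(- \frac{1}{4}\right) - \frac{3274}{\frac{1}{2} \left(- \frac{1}{4}\right) 44} = - \frac{225}{4} - \frac{3274}{- \frac{11}{2}} = - \frac{225}{4} - - \frac{6548}{11} = - \frac{225}{4} + \frac{6548}{11} = \frac{23717}{44}$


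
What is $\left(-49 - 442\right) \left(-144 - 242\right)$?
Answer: $189526$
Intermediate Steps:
$\left(-49 - 442\right) \left(-144 - 242\right) = \left(-491\right) \left(-386\right) = 189526$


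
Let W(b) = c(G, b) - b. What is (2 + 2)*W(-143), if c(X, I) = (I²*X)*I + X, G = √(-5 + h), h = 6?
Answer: -11696252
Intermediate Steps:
G = 1 (G = √(-5 + 6) = √1 = 1)
c(X, I) = X + X*I³ (c(X, I) = (X*I²)*I + X = X*I³ + X = X + X*I³)
W(b) = 1 + b³ - b (W(b) = 1*(1 + b³) - b = (1 + b³) - b = 1 + b³ - b)
(2 + 2)*W(-143) = (2 + 2)*(1 + (-143)³ - 1*(-143)) = 4*(1 - 2924207 + 143) = 4*(-2924063) = -11696252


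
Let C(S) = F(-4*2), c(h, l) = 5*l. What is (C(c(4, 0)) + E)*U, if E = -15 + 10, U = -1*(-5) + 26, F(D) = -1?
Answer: -186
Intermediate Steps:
C(S) = -1
U = 31 (U = 5 + 26 = 31)
E = -5
(C(c(4, 0)) + E)*U = (-1 - 5)*31 = -6*31 = -186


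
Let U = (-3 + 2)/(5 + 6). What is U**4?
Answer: 1/14641 ≈ 6.8301e-5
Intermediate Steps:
U = -1/11 ≈ -0.090909
U**4 = (-1/11)**4 = 1/14641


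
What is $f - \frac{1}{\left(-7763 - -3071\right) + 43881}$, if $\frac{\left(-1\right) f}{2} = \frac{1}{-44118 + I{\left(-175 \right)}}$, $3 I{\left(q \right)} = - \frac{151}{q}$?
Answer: $\frac{17986651}{907687741011} \approx 1.9816 \cdot 10^{-5}$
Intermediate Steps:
$I{\left(q \right)} = - \frac{151}{3 q}$ ($I{\left(q \right)} = \frac{\left(-151\right) \frac{1}{q}}{3} = - \frac{151}{3 q}$)
$f = \frac{1050}{23161799}$ ($f = - \frac{2}{-44118 - \frac{151}{3 \left(-175\right)}} = - \frac{2}{-44118 - - \frac{151}{525}} = - \frac{2}{-44118 + \frac{151}{525}} = - \frac{2}{- \frac{23161799}{525}} = \left(-2\right) \left(- \frac{525}{23161799}\right) = \frac{1050}{23161799} \approx 4.5333 \cdot 10^{-5}$)
$f - \frac{1}{\left(-7763 - -3071\right) + 43881} = \frac{1050}{23161799} - \frac{1}{\left(-7763 - -3071\right) + 43881} = \frac{1050}{23161799} - \frac{1}{\left(-7763 + 3071\right) + 43881} = \frac{1050}{23161799} - \frac{1}{-4692 + 43881} = \frac{1050}{23161799} - \frac{1}{39189} = \frac{17986651}{907687741011}$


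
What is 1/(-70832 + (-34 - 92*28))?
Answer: -1/73442 ≈ -1.3616e-5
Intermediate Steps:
1/(-70832 + (-34 - 92*28)) = 1/(-70832 + (-34 - 2576)) = 1/(-70832 - 2610) = 1/(-73442) = -1/73442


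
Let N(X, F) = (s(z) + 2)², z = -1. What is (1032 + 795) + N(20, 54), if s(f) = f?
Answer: 1828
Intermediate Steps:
N(X, F) = 1 (N(X, F) = (-1 + 2)² = 1² = 1)
(1032 + 795) + N(20, 54) = (1032 + 795) + 1 = 1827 + 1 = 1828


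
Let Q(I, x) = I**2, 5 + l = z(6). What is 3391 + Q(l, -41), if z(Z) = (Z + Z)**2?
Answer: 22712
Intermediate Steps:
z(Z) = 4*Z**2 (z(Z) = (2*Z)**2 = 4*Z**2)
l = 139 (l = -5 + 4*6**2 = -5 + 4*36 = -5 + 144 = 139)
3391 + Q(l, -41) = 3391 + 139**2 = 3391 + 19321 = 22712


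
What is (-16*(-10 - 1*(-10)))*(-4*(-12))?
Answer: 0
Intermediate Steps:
(-16*(-10 - 1*(-10)))*(-4*(-12)) = -16*(-10 + 10)*48 = -16*0*48 = 0*48 = 0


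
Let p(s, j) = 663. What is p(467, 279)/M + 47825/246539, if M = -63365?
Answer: 2866975768/15621943735 ≈ 0.18352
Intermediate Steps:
p(467, 279)/M + 47825/246539 = 663/(-63365) + 47825/246539 = 663*(-1/63365) + 47825*(1/246539) = -663/63365 + 47825/246539 = 2866975768/15621943735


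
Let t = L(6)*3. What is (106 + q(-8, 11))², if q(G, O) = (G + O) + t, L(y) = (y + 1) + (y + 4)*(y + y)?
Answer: 240100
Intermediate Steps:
L(y) = 1 + y + 2*y*(4 + y) (L(y) = (1 + y) + (4 + y)*(2*y) = (1 + y) + 2*y*(4 + y) = 1 + y + 2*y*(4 + y))
t = 381 (t = (1 + 2*6² + 9*6)*3 = (1 + 2*36 + 54)*3 = (1 + 72 + 54)*3 = 127*3 = 381)
q(G, O) = 381 + G + O (q(G, O) = (G + O) + 381 = 381 + G + O)
(106 + q(-8, 11))² = (106 + (381 - 8 + 11))² = (106 + 384)² = 490² = 240100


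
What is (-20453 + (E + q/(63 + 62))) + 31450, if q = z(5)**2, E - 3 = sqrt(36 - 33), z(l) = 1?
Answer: 1375001/125 + sqrt(3) ≈ 11002.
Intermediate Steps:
E = 3 + sqrt(3) (E = 3 + sqrt(36 - 33) = 3 + sqrt(3) ≈ 4.7320)
q = 1 (q = 1**2 = 1)
(-20453 + (E + q/(63 + 62))) + 31450 = (-20453 + ((3 + sqrt(3)) + 1/(63 + 62))) + 31450 = (-20453 + ((3 + sqrt(3)) + 1/125)) + 31450 = (-20453 + (376/125 + sqrt(3))) + 31450 = (-2556249/125 + sqrt(3)) + 31450 = 1375001/125 + sqrt(3)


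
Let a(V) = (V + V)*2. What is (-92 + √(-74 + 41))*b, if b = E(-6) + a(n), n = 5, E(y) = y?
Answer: -1288 + 14*I*√33 ≈ -1288.0 + 80.424*I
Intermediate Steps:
a(V) = 4*V (a(V) = (2*V)*2 = 4*V)
b = 14 (b = -6 + 4*5 = -6 + 20 = 14)
(-92 + √(-74 + 41))*b = (-92 + √(-74 + 41))*14 = (-92 + √(-33))*14 = (-92 + I*√33)*14 = -1288 + 14*I*√33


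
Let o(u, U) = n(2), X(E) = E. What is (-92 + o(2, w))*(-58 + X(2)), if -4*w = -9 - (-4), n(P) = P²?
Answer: 4928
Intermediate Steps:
w = 5/4 (w = -(-9 - (-4))/4 = -(-9 - 1*(-4))/4 = -(-9 + 4)/4 = -¼*(-5) = 5/4 ≈ 1.2500)
o(u, U) = 4 (o(u, U) = 2² = 4)
(-92 + o(2, w))*(-58 + X(2)) = (-92 + 4)*(-58 + 2) = -88*(-56) = 4928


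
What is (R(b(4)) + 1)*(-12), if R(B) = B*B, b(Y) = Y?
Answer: -204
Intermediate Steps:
R(B) = B²
(R(b(4)) + 1)*(-12) = (4² + 1)*(-12) = (16 + 1)*(-12) = 17*(-12) = -204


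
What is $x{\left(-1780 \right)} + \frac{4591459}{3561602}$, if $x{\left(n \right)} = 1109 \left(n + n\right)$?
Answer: $- \frac{14061342568621}{3561602} \approx -3.948 \cdot 10^{6}$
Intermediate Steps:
$x{\left(n \right)} = 2218 n$ ($x{\left(n \right)} = 1109 \cdot 2 n = 2218 n$)
$x{\left(-1780 \right)} + \frac{4591459}{3561602} = 2218 \left(-1780\right) + \frac{4591459}{3561602} = -3948040 + 4591459 \cdot \frac{1}{3561602} = -3948040 + \frac{4591459}{3561602} = - \frac{14061342568621}{3561602}$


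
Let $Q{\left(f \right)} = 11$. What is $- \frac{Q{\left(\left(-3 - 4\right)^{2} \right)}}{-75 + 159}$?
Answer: $- \frac{11}{84} \approx -0.13095$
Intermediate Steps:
$- \frac{Q{\left(\left(-3 - 4\right)^{2} \right)}}{-75 + 159} = - \frac{11}{-75 + 159} = - \frac{11}{84}$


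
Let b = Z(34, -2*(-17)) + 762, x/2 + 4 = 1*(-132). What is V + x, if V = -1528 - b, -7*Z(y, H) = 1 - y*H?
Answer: -2727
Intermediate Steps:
Z(y, H) = -1/7 + H*y/7 (Z(y, H) = -(1 - y*H)/7 = -(1 - H*y)/7 = -1/7 + H*y/7)
x = -272 (x = -8 + 2*(1*(-132)) = -8 + 2*(-132) = -8 - 264 = -272)
b = 927 (b = (-1/7 + (1/7)*(-2*(-17))*34) + 762 = (-1/7 + (1/7)*34*34) + 762 = (-1/7 + 1156/7) + 762 = 165 + 762 = 927)
V = -2455 (V = -1528 - 1*927 = -1528 - 927 = -2455)
V + x = -2455 - 272 = -2727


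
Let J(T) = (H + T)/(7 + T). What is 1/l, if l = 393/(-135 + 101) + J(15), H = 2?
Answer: -187/2017 ≈ -0.092712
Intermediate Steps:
J(T) = (2 + T)/(7 + T)
l = -2017/187 (l = 393/(-135 + 101) + (2 + 15)/(7 + 15) = 393/(-34) + 17/22 = -1/34*393 + (1/22)*17 = -393/34 + 17/22 = -2017/187 ≈ -10.786)
1/l = 1/(-2017/187) = -187/2017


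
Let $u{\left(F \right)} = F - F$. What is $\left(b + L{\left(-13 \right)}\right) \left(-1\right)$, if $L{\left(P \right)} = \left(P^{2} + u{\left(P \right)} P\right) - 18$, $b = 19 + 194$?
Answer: $-364$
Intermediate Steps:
$u{\left(F \right)} = 0$
$b = 213$
$L{\left(P \right)} = -18 + P^{2}$ ($L{\left(P \right)} = \left(P^{2} + 0 P\right) - 18 = \left(P^{2} + 0\right) - 18 = P^{2} - 18 = -18 + P^{2}$)
$\left(b + L{\left(-13 \right)}\right) \left(-1\right) = \left(213 - \left(18 - \left(-13\right)^{2}\right)\right) \left(-1\right) = \left(213 + \left(-18 + 169\right)\right) \left(-1\right) = \left(213 + 151\right) \left(-1\right) = 364 \left(-1\right) = -364$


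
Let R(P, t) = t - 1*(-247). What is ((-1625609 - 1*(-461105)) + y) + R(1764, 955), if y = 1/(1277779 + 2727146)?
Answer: -4658937262349/4004925 ≈ -1.1633e+6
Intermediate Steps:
y = 1/4004925 ≈ 2.4969e-7
R(P, t) = 247 + t (R(P, t) = t + 247 = 247 + t)
((-1625609 - 1*(-461105)) + y) + R(1764, 955) = ((-1625609 - 1*(-461105)) + 1/4004925) + (247 + 955) = ((-1625609 + 461105) + 1/4004925) + 1202 = (-1164504 + 1/4004925) + 1202 = -4663751182199/4004925 + 1202 = -4658937262349/4004925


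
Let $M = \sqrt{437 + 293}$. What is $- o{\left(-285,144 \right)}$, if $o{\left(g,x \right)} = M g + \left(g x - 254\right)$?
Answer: $41294 + 285 \sqrt{730} \approx 48994.0$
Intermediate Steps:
$M = \sqrt{730} \approx 27.019$
$o{\left(g,x \right)} = -254 + g x + g \sqrt{730}$ ($o{\left(g,x \right)} = \sqrt{730} g + \left(g x - 254\right) = g \sqrt{730} + \left(-254 + g x\right) = -254 + g x + g \sqrt{730}$)
$- o{\left(-285,144 \right)} = - (-254 - 41040 - 285 \sqrt{730}) = - (-41294 - 285 \sqrt{730}) = 41294 + 285 \sqrt{730}$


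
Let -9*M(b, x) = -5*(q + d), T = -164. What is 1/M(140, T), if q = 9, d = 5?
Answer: 9/70 ≈ 0.12857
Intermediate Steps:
M(b, x) = 70/9 (M(b, x) = -(-5)*(9 + 5)/9 = -(-5)*14/9 = -1/9*(-70) = 70/9)
1/M(140, T) = 1/(70/9) = 9/70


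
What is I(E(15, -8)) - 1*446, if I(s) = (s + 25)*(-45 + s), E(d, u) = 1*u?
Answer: -1347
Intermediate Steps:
E(d, u) = u
I(s) = (-45 + s)*(25 + s) (I(s) = (25 + s)*(-45 + s) = (-45 + s)*(25 + s))
I(E(15, -8)) - 1*446 = (-1125 + (-8)² - 20*(-8)) - 1*446 = (-1125 + 64 + 160) - 446 = -901 - 446 = -1347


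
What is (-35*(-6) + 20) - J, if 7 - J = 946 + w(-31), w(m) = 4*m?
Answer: 1045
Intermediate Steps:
J = -815 (J = 7 - (946 + 4*(-31)) = 7 - (946 - 124) = 7 - 1*822 = 7 - 822 = -815)
(-35*(-6) + 20) - J = (-35*(-6) + 20) - 1*(-815) = (210 + 20) + 815 = 230 + 815 = 1045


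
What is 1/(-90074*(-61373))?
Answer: 1/5528111602 ≈ 1.8089e-10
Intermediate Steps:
1/(-90074*(-61373)) = -1/90074*(-1/61373) = 1/5528111602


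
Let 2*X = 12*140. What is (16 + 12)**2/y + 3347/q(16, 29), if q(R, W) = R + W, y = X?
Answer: 3389/45 ≈ 75.311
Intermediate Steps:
X = 840 (X = (12*140)/2 = (1/2)*1680 = 840)
y = 840
(16 + 12)**2/y + 3347/q(16, 29) = (16 + 12)**2/840 + 3347/(16 + 29) = 28**2*(1/840) + 3347/45 = 784*(1/840) + 3347*(1/45) = 14/15 + 3347/45 = 3389/45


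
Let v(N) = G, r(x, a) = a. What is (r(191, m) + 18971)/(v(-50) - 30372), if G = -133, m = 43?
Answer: -19014/30505 ≈ -0.62331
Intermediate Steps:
v(N) = -133
(r(191, m) + 18971)/(v(-50) - 30372) = (43 + 18971)/(-133 - 30372) = 19014/(-30505) = 19014*(-1/30505) = -19014/30505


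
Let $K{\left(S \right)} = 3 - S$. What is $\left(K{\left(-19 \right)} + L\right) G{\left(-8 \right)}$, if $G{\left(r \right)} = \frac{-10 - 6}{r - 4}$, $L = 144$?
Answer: $\frac{664}{3} \approx 221.33$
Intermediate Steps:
$G{\left(r \right)} = - \frac{16}{-4 + r}$
$\left(K{\left(-19 \right)} + L\right) G{\left(-8 \right)} = \left(\left(3 - -19\right) + 144\right) \left(- \frac{16}{-4 - 8}\right) = \left(\left(3 + 19\right) + 144\right) \left(- \frac{16}{-12}\right) = \left(22 + 144\right) \left(\left(-16\right) \left(- \frac{1}{12}\right)\right) = 166 \cdot \frac{4}{3} = \frac{664}{3}$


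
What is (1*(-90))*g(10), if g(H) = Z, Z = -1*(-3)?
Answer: -270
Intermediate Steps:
Z = 3
g(H) = 3
(1*(-90))*g(10) = (1*(-90))*3 = -90*3 = -270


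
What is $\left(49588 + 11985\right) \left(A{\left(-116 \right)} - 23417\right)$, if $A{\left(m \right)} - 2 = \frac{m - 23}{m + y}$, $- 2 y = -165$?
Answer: $-1441476313$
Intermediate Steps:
$y = \frac{165}{2}$ ($y = \left(- \frac{1}{2}\right) \left(-165\right) = \frac{165}{2} \approx 82.5$)
$A{\left(m \right)} = 2 + \frac{-23 + m}{\frac{165}{2} + m}$ ($A{\left(m \right)} = 2 + \frac{m - 23}{m + \frac{165}{2}} = 2 + \frac{-23 + m}{\frac{165}{2} + m}$)
$\left(49588 + 11985\right) \left(A{\left(-116 \right)} - 23417\right) = \left(49588 + 11985\right) \left(\frac{2 \left(142 + 3 \left(-116\right)\right)}{165 + 2 \left(-116\right)} - 23417\right) = 61573 \left(\frac{2 \left(142 - 348\right)}{165 - 232} - 23417\right) = 61573 \left(2 \frac{1}{-67} \left(-206\right) - 23417\right) = 61573 \left(2 \left(- \frac{1}{67}\right) \left(-206\right) - 23417\right) = 61573 \left(\frac{412}{67} - 23417\right) = 61573 \left(- \frac{1568527}{67}\right) = -1441476313$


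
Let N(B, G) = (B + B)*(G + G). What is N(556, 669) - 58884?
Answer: 1428972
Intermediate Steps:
N(B, G) = 4*B*G (N(B, G) = (2*B)*(2*G) = 4*B*G)
N(556, 669) - 58884 = 4*556*669 - 58884 = 1487856 - 58884 = 1428972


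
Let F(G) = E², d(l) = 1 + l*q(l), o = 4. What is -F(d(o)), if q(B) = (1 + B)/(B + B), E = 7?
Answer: -49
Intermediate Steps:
q(B) = (1 + B)/(2*B) (q(B) = (1 + B)/((2*B)) = (1 + B)*(1/(2*B)) = (1 + B)/(2*B))
d(l) = 3/2 + l/2 (d(l) = 1 + l*((1 + l)/(2*l)) = 1 + (½ + l/2) = 3/2 + l/2)
F(G) = 49 (F(G) = 7² = 49)
-F(d(o)) = -1*49 = -49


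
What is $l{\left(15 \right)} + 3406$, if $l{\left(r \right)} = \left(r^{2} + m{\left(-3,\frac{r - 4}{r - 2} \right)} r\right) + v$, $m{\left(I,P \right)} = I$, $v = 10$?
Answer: $3596$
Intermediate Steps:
$l{\left(r \right)} = 10 + r^{2} - 3 r$ ($l{\left(r \right)} = \left(r^{2} - 3 r\right) + 10 = 10 + r^{2} - 3 r$)
$l{\left(15 \right)} + 3406 = \left(10 + 15^{2} - 45\right) + 3406 = \left(10 + 225 - 45\right) + 3406 = 190 + 3406 = 3596$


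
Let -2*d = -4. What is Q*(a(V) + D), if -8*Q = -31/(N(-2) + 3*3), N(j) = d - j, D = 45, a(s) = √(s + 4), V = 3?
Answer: 1395/104 + 31*√7/104 ≈ 14.202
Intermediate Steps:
d = 2 (d = -½*(-4) = 2)
a(s) = √(4 + s)
N(j) = 2 - j
Q = 31/104 (Q = -(-31)/(8*((2 - 1*(-2)) + 3*3)) = -(-31)/(8*((2 + 2) + 9)) = -(-31)/(8*(4 + 9)) = -(-31)/(8*13) = -⅛*(-31/13) = 31/104 ≈ 0.29808)
Q*(a(V) + D) = 31*(√(4 + 3) + 45)/104 = 31*(√7 + 45)/104 = 31*(45 + √7)/104 = 1395/104 + 31*√7/104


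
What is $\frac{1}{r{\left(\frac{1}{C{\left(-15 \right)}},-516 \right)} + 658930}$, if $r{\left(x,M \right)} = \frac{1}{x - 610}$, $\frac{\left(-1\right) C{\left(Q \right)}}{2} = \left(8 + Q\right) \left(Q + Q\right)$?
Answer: $\frac{256201}{168818524510} \approx 1.5176 \cdot 10^{-6}$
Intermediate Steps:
$C{\left(Q \right)} = - 4 Q \left(8 + Q\right)$ ($C{\left(Q \right)} = - 2 \left(8 + Q\right) \left(Q + Q\right) = - 2 \left(8 + Q\right) 2 Q = - 2 \cdot 2 Q \left(8 + Q\right) = - 4 Q \left(8 + Q\right)$)
$r{\left(x,M \right)} = \frac{1}{-610 + x}$
$\frac{1}{r{\left(\frac{1}{C{\left(-15 \right)}},-516 \right)} + 658930} = \frac{1}{\frac{1}{-610 + \frac{1}{\left(-4\right) \left(-15\right) \left(8 - 15\right)}} + 658930} = \frac{1}{\frac{1}{-610 + \frac{1}{\left(-4\right) \left(-15\right) \left(-7\right)}} + 658930} = \frac{1}{\frac{1}{-610 + \frac{1}{-420}} + 658930} = \frac{1}{\frac{1}{-610 - \frac{1}{420}} + 658930} = \frac{1}{\frac{1}{- \frac{256201}{420}} + 658930} = \frac{1}{- \frac{420}{256201} + 658930} = \frac{1}{\frac{168818524510}{256201}} = \frac{256201}{168818524510}$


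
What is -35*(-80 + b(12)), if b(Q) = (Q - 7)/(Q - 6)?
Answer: 16625/6 ≈ 2770.8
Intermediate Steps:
b(Q) = (-7 + Q)/(-6 + Q)
-35*(-80 + b(12)) = -35*(-80 + (-7 + 12)/(-6 + 12)) = -35*(-80 + 5/6) = -35*(-80 + (⅙)*5) = -35*(-80 + ⅚) = -35*(-475/6) = 16625/6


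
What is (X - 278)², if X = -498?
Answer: 602176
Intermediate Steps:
(X - 278)² = (-498 - 278)² = (-776)² = 602176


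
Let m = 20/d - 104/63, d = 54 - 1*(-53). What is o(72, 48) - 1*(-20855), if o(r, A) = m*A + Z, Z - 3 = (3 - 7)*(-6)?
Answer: 46763966/2247 ≈ 20812.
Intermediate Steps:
d = 107 (d = 54 + 53 = 107)
m = -9868/6741 (m = 20/107 - 104/63 = -9868/6741 ≈ -1.4639)
Z = 27 (Z = 3 + (3 - 7)*(-6) = 3 - 4*(-6) = 3 + 24 = 27)
o(r, A) = 27 - 9868*A/6741 (o(r, A) = -9868*A/6741 + 27 = 27 - 9868*A/6741)
o(72, 48) - 1*(-20855) = (27 - 9868/6741*48) - 1*(-20855) = (27 - 157888/2247) + 20855 = -97219/2247 + 20855 = 46763966/2247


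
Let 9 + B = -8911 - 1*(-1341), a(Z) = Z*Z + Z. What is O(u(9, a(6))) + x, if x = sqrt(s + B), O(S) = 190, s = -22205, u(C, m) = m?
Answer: 190 + 2*I*sqrt(7446) ≈ 190.0 + 172.58*I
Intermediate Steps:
a(Z) = Z + Z**2 (a(Z) = Z**2 + Z = Z + Z**2)
B = -7579 (B = -9 + (-8911 - 1*(-1341)) = -9 + (-8911 + 1341) = -9 - 7570 = -7579)
x = 2*I*sqrt(7446) (x = sqrt(-22205 - 7579) = sqrt(-29784) = 2*I*sqrt(7446) ≈ 172.58*I)
O(u(9, a(6))) + x = 190 + 2*I*sqrt(7446)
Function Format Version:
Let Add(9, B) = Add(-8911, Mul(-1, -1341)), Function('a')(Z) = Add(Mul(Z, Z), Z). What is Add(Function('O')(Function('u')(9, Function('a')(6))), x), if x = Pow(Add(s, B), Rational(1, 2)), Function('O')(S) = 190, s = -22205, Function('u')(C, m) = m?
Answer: Add(190, Mul(2, I, Pow(7446, Rational(1, 2)))) ≈ Add(190.00, Mul(172.58, I))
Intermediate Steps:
Function('a')(Z) = Add(Z, Pow(Z, 2)) (Function('a')(Z) = Add(Pow(Z, 2), Z) = Add(Z, Pow(Z, 2)))
B = -7579 (B = Add(-9, Add(-8911, Mul(-1, -1341))) = Add(-9, Add(-8911, 1341)) = Add(-9, -7570) = -7579)
x = Mul(2, I, Pow(7446, Rational(1, 2))) (x = Pow(Add(-22205, -7579), Rational(1, 2)) = Pow(-29784, Rational(1, 2)) = Mul(2, I, Pow(7446, Rational(1, 2))) ≈ Mul(172.58, I))
Add(Function('O')(Function('u')(9, Function('a')(6))), x) = Add(190, Mul(2, I, Pow(7446, Rational(1, 2))))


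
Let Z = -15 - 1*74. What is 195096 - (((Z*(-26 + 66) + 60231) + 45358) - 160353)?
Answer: 253420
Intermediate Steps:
Z = -89 (Z = -15 - 74 = -89)
195096 - (((Z*(-26 + 66) + 60231) + 45358) - 160353) = 195096 - (((-89*(-26 + 66) + 60231) + 45358) - 160353) = 195096 - (((-89*40 + 60231) + 45358) - 160353) = 195096 - (((-3560 + 60231) + 45358) - 160353) = 195096 - ((56671 + 45358) - 160353) = 195096 - (102029 - 160353) = 195096 - 1*(-58324) = 195096 + 58324 = 253420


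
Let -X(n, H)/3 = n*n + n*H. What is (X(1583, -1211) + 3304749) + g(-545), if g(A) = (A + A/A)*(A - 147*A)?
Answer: -41747959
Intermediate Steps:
X(n, H) = -3*n**2 - 3*H*n (X(n, H) = -3*(n*n + n*H) = -3*(n**2 + H*n) = -3*n**2 - 3*H*n)
g(A) = -146*A*(1 + A) (g(A) = (A + 1)*(-146*A) = (1 + A)*(-146*A) = -146*A*(1 + A))
(X(1583, -1211) + 3304749) + g(-545) = (-3*1583*(-1211 + 1583) + 3304749) - 146*(-545)*(1 - 545) = (-3*1583*372 + 3304749) - 146*(-545)*(-544) = (-1766628 + 3304749) - 43286080 = 1538121 - 43286080 = -41747959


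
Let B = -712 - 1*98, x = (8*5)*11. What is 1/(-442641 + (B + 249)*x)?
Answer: -1/689481 ≈ -1.4504e-6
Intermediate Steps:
x = 440 (x = 40*11 = 440)
B = -810 (B = -712 - 98 = -810)
1/(-442641 + (B + 249)*x) = 1/(-442641 + (-810 + 249)*440) = 1/(-442641 - 561*440) = 1/(-442641 - 246840) = 1/(-689481) = -1/689481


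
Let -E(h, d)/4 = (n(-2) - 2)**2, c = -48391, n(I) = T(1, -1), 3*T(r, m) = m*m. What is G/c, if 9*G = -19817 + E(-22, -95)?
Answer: 178453/3919671 ≈ 0.045528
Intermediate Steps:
T(r, m) = m**2/3 (T(r, m) = (m*m)/3 = m**2/3)
n(I) = 1/3 (n(I) = (1/3)*(-1)**2 = (1/3)*1 = 1/3)
E(h, d) = -100/9 (E(h, d) = -4*(1/3 - 2)**2 = -4*(-5/3)**2 = -4*25/9 = -100/9)
G = -178453/81 (G = (-19817 - 100/9)/9 = (1/9)*(-178453/9) = -178453/81 ≈ -2203.1)
G/c = -178453/81/(-48391) = -178453/81*(-1/48391) = 178453/3919671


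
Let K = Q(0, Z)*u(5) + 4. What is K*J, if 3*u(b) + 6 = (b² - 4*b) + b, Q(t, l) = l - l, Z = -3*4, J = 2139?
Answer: 8556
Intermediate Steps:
Z = -12
Q(t, l) = 0
u(b) = -2 - b + b²/3 (u(b) = -2 + ((b² - 4*b) + b)/3 = -2 + (b² - 3*b)/3 = -2 + (-b + b²/3) = -2 - b + b²/3)
K = 4 (K = 0*(-2 - 1*5 + (⅓)*5²) + 4 = 0*(-2 - 5 + (⅓)*25) + 4 = 0*(-2 - 5 + 25/3) + 4 = 0*(4/3) + 4 = 0 + 4 = 4)
K*J = 4*2139 = 8556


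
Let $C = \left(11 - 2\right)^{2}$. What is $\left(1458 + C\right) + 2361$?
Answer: $3900$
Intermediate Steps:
$C = 81$ ($C = 9^{2} = 81$)
$\left(1458 + C\right) + 2361 = \left(1458 + 81\right) + 2361 = 1539 + 2361 = 3900$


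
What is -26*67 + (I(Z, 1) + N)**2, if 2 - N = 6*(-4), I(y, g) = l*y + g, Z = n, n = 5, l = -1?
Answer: -1258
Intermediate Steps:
Z = 5
I(y, g) = g - y (I(y, g) = -y + g = g - y)
N = 26 (N = 2 - 6*(-4) = 2 - 1*(-24) = 2 + 24 = 26)
-26*67 + (I(Z, 1) + N)**2 = -26*67 + ((1 - 1*5) + 26)**2 = -1742 + ((1 - 5) + 26)**2 = -1742 + (-4 + 26)**2 = -1742 + 22**2 = -1742 + 484 = -1258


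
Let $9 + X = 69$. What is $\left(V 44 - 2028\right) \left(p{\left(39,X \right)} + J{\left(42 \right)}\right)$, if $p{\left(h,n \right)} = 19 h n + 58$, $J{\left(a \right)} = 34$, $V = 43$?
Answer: $-6059072$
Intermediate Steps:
$X = 60$ ($X = -9 + 69 = 60$)
$p{\left(h,n \right)} = 58 + 19 h n$ ($p{\left(h,n \right)} = 19 h n + 58 = 58 + 19 h n$)
$\left(V 44 - 2028\right) \left(p{\left(39,X \right)} + J{\left(42 \right)}\right) = \left(43 \cdot 44 - 2028\right) \left(\left(58 + 19 \cdot 39 \cdot 60\right) + 34\right) = \left(1892 - 2028\right) \left(\left(58 + 44460\right) + 34\right) = - 136 \left(44518 + 34\right) = \left(-136\right) 44552 = -6059072$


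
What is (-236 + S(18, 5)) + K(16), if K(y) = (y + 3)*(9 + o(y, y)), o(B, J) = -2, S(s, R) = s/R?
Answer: -497/5 ≈ -99.400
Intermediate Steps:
K(y) = 21 + 7*y (K(y) = (y + 3)*(9 - 2) = (3 + y)*7 = 21 + 7*y)
(-236 + S(18, 5)) + K(16) = (-236 + 18/5) + (21 + 7*16) = (-236 + 18*(⅕)) + (21 + 112) = (-236 + 18/5) + 133 = -1162/5 + 133 = -497/5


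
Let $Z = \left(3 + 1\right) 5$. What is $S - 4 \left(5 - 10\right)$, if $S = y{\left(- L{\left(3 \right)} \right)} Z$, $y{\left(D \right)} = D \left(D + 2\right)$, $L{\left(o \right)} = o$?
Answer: $80$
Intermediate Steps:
$y{\left(D \right)} = D \left(2 + D\right)$
$Z = 20$ ($Z = 4 \cdot 5 = 20$)
$S = 60$ ($S = \left(-1\right) 3 \left(2 - 3\right) 20 = - 3 \left(2 - 3\right) 20 = \left(-3\right) \left(-1\right) 20 = 3 \cdot 20 = 60$)
$S - 4 \left(5 - 10\right) = 60 - 4 \left(5 - 10\right) = 60 - 4 \left(-5\right) = 60 - -20 = 60 + 20 = 80$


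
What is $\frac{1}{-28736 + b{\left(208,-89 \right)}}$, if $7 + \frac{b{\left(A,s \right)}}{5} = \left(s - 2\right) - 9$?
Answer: $- \frac{1}{29271} \approx -3.4164 \cdot 10^{-5}$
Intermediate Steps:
$b{\left(A,s \right)} = -90 + 5 s$ ($b{\left(A,s \right)} = -35 + 5 \left(\left(s - 2\right) - 9\right) = -35 + 5 \left(\left(-2 + s\right) - 9\right) = -35 + 5 \left(-11 + s\right) = -35 + \left(-55 + 5 s\right) = -90 + 5 s$)
$\frac{1}{-28736 + b{\left(208,-89 \right)}} = \frac{1}{-28736 + \left(-90 + 5 \left(-89\right)\right)} = \frac{1}{-28736 - 535} = \frac{1}{-29271} = - \frac{1}{29271}$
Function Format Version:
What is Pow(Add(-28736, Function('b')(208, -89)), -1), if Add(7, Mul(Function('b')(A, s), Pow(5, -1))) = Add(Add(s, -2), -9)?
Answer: Rational(-1, 29271) ≈ -3.4164e-5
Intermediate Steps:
Function('b')(A, s) = Add(-90, Mul(5, s)) (Function('b')(A, s) = Add(-35, Mul(5, Add(Add(s, -2), -9))) = Add(-35, Mul(5, Add(Add(-2, s), -9))) = Add(-35, Mul(5, Add(-11, s))) = Add(-35, Add(-55, Mul(5, s))) = Add(-90, Mul(5, s)))
Pow(Add(-28736, Function('b')(208, -89)), -1) = Pow(Add(-28736, Add(-90, Mul(5, -89))), -1) = Pow(Add(-28736, Add(-90, -445)), -1) = Pow(Add(-28736, -535), -1) = Pow(-29271, -1) = Rational(-1, 29271)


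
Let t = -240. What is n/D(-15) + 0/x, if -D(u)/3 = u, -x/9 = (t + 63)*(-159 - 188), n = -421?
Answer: -421/45 ≈ -9.3556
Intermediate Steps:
x = -552771 (x = -9*(-240 + 63)*(-159 - 188) = -(-1593)*(-347) = -9*61419 = -552771)
D(u) = -3*u
n/D(-15) + 0/x = -421/((-3*(-15))) + 0/(-552771) = -421/45 + 0*(-1/552771) = -421*1/45 + 0 = -421/45 + 0 = -421/45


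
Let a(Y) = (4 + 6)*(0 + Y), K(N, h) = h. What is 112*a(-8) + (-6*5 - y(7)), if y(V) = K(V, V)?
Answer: -8997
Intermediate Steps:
y(V) = V
a(Y) = 10*Y
112*a(-8) + (-6*5 - y(7)) = 112*(10*(-8)) + (-6*5 - 1*7) = 112*(-80) + (-30 - 7) = -8960 - 37 = -8997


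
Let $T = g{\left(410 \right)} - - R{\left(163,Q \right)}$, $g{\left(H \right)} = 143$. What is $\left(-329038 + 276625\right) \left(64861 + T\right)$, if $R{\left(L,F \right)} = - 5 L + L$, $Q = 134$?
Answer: $-3372881376$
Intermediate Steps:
$R{\left(L,F \right)} = - 4 L$
$T = -509$ ($T = 143 - - \left(-4\right) 163 = 143 - \left(-1\right) \left(-652\right) = 143 - 652 = -509$)
$\left(-329038 + 276625\right) \left(64861 + T\right) = \left(-329038 + 276625\right) \left(64861 - 509\right) = \left(-52413\right) 64352 = -3372881376$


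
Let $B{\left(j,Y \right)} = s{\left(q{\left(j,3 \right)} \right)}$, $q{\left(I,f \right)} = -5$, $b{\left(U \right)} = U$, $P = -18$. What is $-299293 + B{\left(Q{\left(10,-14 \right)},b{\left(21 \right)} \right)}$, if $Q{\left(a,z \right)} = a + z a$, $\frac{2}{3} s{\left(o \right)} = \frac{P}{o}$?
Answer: $- \frac{1496438}{5} \approx -2.9929 \cdot 10^{5}$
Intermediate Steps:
$s{\left(o \right)} = - \frac{27}{o}$ ($s{\left(o \right)} = \frac{3 \left(- \frac{18}{o}\right)}{2} = - \frac{27}{o}$)
$Q{\left(a,z \right)} = a + a z$
$B{\left(j,Y \right)} = \frac{27}{5}$ ($B{\left(j,Y \right)} = - \frac{27}{-5} = \left(-27\right) \left(- \frac{1}{5}\right) = \frac{27}{5}$)
$-299293 + B{\left(Q{\left(10,-14 \right)},b{\left(21 \right)} \right)} = -299293 + \frac{27}{5} = - \frac{1496438}{5}$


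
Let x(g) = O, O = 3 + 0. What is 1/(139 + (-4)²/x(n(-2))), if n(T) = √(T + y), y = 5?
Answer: 3/433 ≈ 0.0069284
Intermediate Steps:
n(T) = √(5 + T) (n(T) = √(T + 5) = √(5 + T))
O = 3
x(g) = 3
1/(139 + (-4)²/x(n(-2))) = 1/(139 + (-4)²/3) = 1/(139 + (⅓)*16) = 1/(139 + 16/3) = 1/(433/3) = 3/433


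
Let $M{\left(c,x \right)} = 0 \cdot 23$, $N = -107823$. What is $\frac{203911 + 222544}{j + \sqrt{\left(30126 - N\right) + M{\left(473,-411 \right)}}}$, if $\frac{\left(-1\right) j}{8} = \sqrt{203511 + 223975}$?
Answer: $\frac{426455}{\sqrt{137949} - 8 \sqrt{427486}} \approx -87.763$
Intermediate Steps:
$j = - 8 \sqrt{427486}$ ($j = - 8 \sqrt{203511 + 223975} = - 8 \sqrt{427486} \approx -5230.6$)
$M{\left(c,x \right)} = 0$
$\frac{203911 + 222544}{j + \sqrt{\left(30126 - N\right) + M{\left(473,-411 \right)}}} = \frac{203911 + 222544}{- 8 \sqrt{427486} + \sqrt{\left(30126 - -107823\right) + 0}} = \frac{426455}{- 8 \sqrt{427486} + \sqrt{\left(30126 + 107823\right) + 0}} = \frac{426455}{- 8 \sqrt{427486} + \sqrt{137949 + 0}} = \frac{426455}{- 8 \sqrt{427486} + \sqrt{137949}} = \frac{426455}{\sqrt{137949} - 8 \sqrt{427486}}$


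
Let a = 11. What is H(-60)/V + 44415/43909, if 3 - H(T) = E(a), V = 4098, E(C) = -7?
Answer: 91225880/89969541 ≈ 1.0140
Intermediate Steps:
H(T) = 10 (H(T) = 3 - 1*(-7) = 3 + 7 = 10)
H(-60)/V + 44415/43909 = 10/4098 + 44415/43909 = 10*(1/4098) + 44415*(1/43909) = 5/2049 + 44415/43909 = 91225880/89969541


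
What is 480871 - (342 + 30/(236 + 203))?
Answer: 210952201/439 ≈ 4.8053e+5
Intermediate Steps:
480871 - (342 + 30/(236 + 203)) = 480871 - (342 + 30/439) = 480871 - 1*150168/439 = 480871 - 150168/439 = 210952201/439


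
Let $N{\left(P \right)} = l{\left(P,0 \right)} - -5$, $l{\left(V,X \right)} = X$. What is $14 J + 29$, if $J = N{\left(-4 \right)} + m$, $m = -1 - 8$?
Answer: $-27$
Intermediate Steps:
$N{\left(P \right)} = 5$ ($N{\left(P \right)} = 0 - -5 = 0 + 5 = 5$)
$m = -9$
$J = -4$ ($J = 5 - 9 = -4$)
$14 J + 29 = 14 \left(-4\right) + 29 = -56 + 29 = -27$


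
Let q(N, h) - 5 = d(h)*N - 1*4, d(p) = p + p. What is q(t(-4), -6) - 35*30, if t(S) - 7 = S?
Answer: -1085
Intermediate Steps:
t(S) = 7 + S
d(p) = 2*p
q(N, h) = 1 + 2*N*h (q(N, h) = 5 + ((2*h)*N - 1*4) = 5 + (2*N*h - 4) = 5 + (-4 + 2*N*h) = 1 + 2*N*h)
q(t(-4), -6) - 35*30 = (1 + 2*(7 - 4)*(-6)) - 35*30 = (1 + 2*3*(-6)) - 1050 = (1 - 36) - 1050 = -35 - 1050 = -1085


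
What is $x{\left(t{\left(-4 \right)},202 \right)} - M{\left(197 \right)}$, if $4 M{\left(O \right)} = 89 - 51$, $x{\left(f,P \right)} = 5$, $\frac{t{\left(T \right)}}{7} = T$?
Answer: $- \frac{9}{2} \approx -4.5$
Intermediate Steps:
$t{\left(T \right)} = 7 T$
$M{\left(O \right)} = \frac{19}{2}$ ($M{\left(O \right)} = \frac{89 - 51}{4} = \frac{1}{4} \cdot 38 = \frac{19}{2}$)
$x{\left(t{\left(-4 \right)},202 \right)} - M{\left(197 \right)} = 5 - \frac{19}{2} = - \frac{9}{2}$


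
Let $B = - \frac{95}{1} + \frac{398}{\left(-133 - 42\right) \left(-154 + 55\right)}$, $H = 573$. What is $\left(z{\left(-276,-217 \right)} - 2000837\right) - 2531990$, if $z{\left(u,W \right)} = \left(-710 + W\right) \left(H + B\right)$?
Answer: $- \frac{9578712019}{1925} \approx -4.976 \cdot 10^{6}$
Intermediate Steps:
$B = - \frac{1645477}{17325}$ ($B = \left(-95\right) 1 + \frac{398}{\left(-175\right) \left(-99\right)} = -95 + \frac{398}{17325} = - \frac{1645477}{17325} \approx -94.977$)
$z{\left(u,W \right)} = - \frac{1176008216}{3465} + \frac{8281748 W}{17325}$ ($z{\left(u,W \right)} = \left(-710 + W\right) \left(573 - \frac{1645477}{17325}\right) = \left(-710 + W\right) \frac{8281748}{17325} = - \frac{1176008216}{3465} + \frac{8281748 W}{17325}$)
$\left(z{\left(-276,-217 \right)} - 2000837\right) - 2531990 = \left(\left(- \frac{1176008216}{3465} + \frac{8281748}{17325} \left(-217\right)\right) - 2000837\right) - 2531990 = \left(\left(- \frac{1176008216}{3465} - \frac{256734188}{2475}\right) - 2000837\right) - 2531990 = \left(- \frac{853020044}{1925} - 2000837\right) - 2531990 = - \frac{4704631269}{1925} - 2531990 = - \frac{9578712019}{1925}$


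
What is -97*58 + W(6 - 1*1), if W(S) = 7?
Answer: -5619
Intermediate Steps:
-97*58 + W(6 - 1*1) = -97*58 + 7 = -5626 + 7 = -5619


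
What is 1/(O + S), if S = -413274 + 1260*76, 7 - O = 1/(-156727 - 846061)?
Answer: -1002788/318392209515 ≈ -3.1495e-6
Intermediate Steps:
O = 7019517/1002788 (O = 7 - 1/(-156727 - 846061) = 7 - 1/(-1002788) = 7 - 1*(-1/1002788) = 7 + 1/1002788 = 7019517/1002788 ≈ 7.0000)
S = -317514 (S = -413274 + 95760 = -317514)
1/(O + S) = 1/(7019517/1002788 - 317514) = 1/(-318392209515/1002788) = -1002788/318392209515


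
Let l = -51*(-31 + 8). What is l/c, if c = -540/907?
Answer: -354637/180 ≈ -1970.2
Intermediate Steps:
c = -540/907 (c = -540*1/907 = -540/907 ≈ -0.59537)
l = 1173 (l = -51*(-23) = 1173)
l/c = 1173/(-540/907) = -907/540*1173 = -354637/180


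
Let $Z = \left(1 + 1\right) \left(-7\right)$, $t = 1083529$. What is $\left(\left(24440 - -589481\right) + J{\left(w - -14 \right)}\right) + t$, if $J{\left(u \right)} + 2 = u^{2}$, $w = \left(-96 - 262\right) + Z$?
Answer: $1825612$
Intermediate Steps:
$Z = -14$ ($Z = 2 \left(-7\right) = -14$)
$w = -372$ ($w = \left(-96 - 262\right) - 14 = -358 - 14 = -372$)
$J{\left(u \right)} = -2 + u^{2}$
$\left(\left(24440 - -589481\right) + J{\left(w - -14 \right)}\right) + t = \left(\left(24440 - -589481\right) - \left(2 - \left(-372 - -14\right)^{2}\right)\right) + 1083529 = \left(\left(24440 + 589481\right) - \left(2 - \left(-372 + 14\right)^{2}\right)\right) + 1083529 = \left(613921 - \left(2 - \left(-358\right)^{2}\right)\right) + 1083529 = \left(613921 + \left(-2 + 128164\right)\right) + 1083529 = \left(613921 + 128162\right) + 1083529 = 742083 + 1083529 = 1825612$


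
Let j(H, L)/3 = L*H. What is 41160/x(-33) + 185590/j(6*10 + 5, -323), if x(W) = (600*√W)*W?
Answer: -37118/12597 + 343*I*√33/5445 ≈ -2.9466 + 0.36187*I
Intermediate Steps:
j(H, L) = 3*H*L (j(H, L) = 3*(L*H) = 3*(H*L) = 3*H*L)
x(W) = 600*W^(3/2)
41160/x(-33) + 185590/j(6*10 + 5, -323) = 41160/((600*(-33)^(3/2))) + 185590/((3*(6*10 + 5)*(-323))) = 41160/((600*(-33*I*√33))) + 185590/((3*(60 + 5)*(-323))) = 41160/((-19800*I*√33)) + 185590/((3*65*(-323))) = 41160*(I*√33/653400) + 185590/(-62985) = 343*I*√33/5445 + 185590*(-1/62985) = 343*I*√33/5445 - 37118/12597 = -37118/12597 + 343*I*√33/5445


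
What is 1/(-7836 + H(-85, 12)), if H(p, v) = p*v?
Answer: -1/8856 ≈ -0.00011292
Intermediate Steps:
1/(-7836 + H(-85, 12)) = 1/(-7836 - 85*12) = 1/(-7836 - 1020) = 1/(-8856) = -1/8856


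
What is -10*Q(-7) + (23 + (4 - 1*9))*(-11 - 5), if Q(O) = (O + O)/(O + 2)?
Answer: -316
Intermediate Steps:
Q(O) = 2*O/(2 + O) (Q(O) = (2*O)/(2 + O) = 2*O/(2 + O))
-10*Q(-7) + (23 + (4 - 1*9))*(-11 - 5) = -20*(-7)/(2 - 7) + (23 + (4 - 1*9))*(-11 - 5) = -20*(-7)/(-5) + (23 + (4 - 9))*(-16) = -20*(-7)*(-1)/5 + (23 - 5)*(-16) = -10*14/5 + 18*(-16) = -28 - 288 = -316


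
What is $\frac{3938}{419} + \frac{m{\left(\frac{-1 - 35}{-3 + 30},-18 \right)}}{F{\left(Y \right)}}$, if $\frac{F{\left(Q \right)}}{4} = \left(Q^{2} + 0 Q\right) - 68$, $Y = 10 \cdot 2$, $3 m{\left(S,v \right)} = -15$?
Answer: $\frac{5227569}{556432} \approx 9.3948$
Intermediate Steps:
$m{\left(S,v \right)} = -5$ ($m{\left(S,v \right)} = \frac{1}{3} \left(-15\right) = -5$)
$Y = 20$
$F{\left(Q \right)} = -272 + 4 Q^{2}$ ($F{\left(Q \right)} = 4 \left(\left(Q^{2} + 0 Q\right) - 68\right) = 4 \left(\left(Q^{2} + 0\right) - 68\right) = 4 \left(Q^{2} - 68\right) = 4 \left(-68 + Q^{2}\right) = -272 + 4 Q^{2}$)
$\frac{3938}{419} + \frac{m{\left(\frac{-1 - 35}{-3 + 30},-18 \right)}}{F{\left(Y \right)}} = \frac{3938}{419} - \frac{5}{-272 + 4 \cdot 20^{2}} = 3938 \cdot \frac{1}{419} - \frac{5}{-272 + 4 \cdot 400} = \frac{3938}{419} - \frac{5}{-272 + 1600} = \frac{3938}{419} - \frac{5}{1328} = \frac{5227569}{556432}$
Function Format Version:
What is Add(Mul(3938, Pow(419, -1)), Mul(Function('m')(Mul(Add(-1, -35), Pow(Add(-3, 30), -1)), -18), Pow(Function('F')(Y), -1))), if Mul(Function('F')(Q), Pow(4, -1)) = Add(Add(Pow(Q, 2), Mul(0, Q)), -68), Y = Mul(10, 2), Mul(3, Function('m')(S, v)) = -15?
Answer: Rational(5227569, 556432) ≈ 9.3948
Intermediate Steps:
Function('m')(S, v) = -5 (Function('m')(S, v) = Mul(Rational(1, 3), -15) = -5)
Y = 20
Function('F')(Q) = Add(-272, Mul(4, Pow(Q, 2))) (Function('F')(Q) = Mul(4, Add(Add(Pow(Q, 2), Mul(0, Q)), -68)) = Mul(4, Add(Add(Pow(Q, 2), 0), -68)) = Mul(4, Add(Pow(Q, 2), -68)) = Mul(4, Add(-68, Pow(Q, 2))) = Add(-272, Mul(4, Pow(Q, 2))))
Add(Mul(3938, Pow(419, -1)), Mul(Function('m')(Mul(Add(-1, -35), Pow(Add(-3, 30), -1)), -18), Pow(Function('F')(Y), -1))) = Add(Mul(3938, Pow(419, -1)), Mul(-5, Pow(Add(-272, Mul(4, Pow(20, 2))), -1))) = Add(Mul(3938, Rational(1, 419)), Mul(-5, Pow(Add(-272, Mul(4, 400)), -1))) = Add(Rational(3938, 419), Mul(-5, Pow(Add(-272, 1600), -1))) = Add(Rational(3938, 419), Mul(-5, Pow(1328, -1))) = Add(Rational(3938, 419), Mul(-5, Rational(1, 1328))) = Add(Rational(3938, 419), Rational(-5, 1328)) = Rational(5227569, 556432)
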